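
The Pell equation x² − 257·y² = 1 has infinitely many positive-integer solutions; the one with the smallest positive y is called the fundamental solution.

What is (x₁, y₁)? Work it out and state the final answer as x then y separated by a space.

513 32

√257 → a₀=16, period (32); ℓ=1 odd so k=1
i=0: a=16 ⇒ p=16, q=1
i=1: a=32 ⇒ p=513, q=32
fundamental: x₁=513, y₁=32  (since 263169 − 257·1024 = 1)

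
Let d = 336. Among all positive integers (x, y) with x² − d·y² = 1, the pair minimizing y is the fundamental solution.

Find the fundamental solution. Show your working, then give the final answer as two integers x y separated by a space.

d=336: √d = [18; 3,36] (ℓ=2, even), read p_1/q_1
a_0=18:  p_0=18·1+0=18,  q_0=18·0+1=1
a_1=3:  p_1=3·18+1=55,  q_1=3·1+0=3
fundamental: x₁=55, y₁=3  (since 3025 − 336·9 = 1)

55 3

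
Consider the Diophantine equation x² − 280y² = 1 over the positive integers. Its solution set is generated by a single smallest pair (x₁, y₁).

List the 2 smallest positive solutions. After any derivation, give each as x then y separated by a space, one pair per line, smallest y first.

√280 → a₀=16, period (1,2,1,2,1,32); ℓ=6 even so k=5
a_0=16:  p_0=16·1+0=16,  q_0=16·0+1=1
…
a_2=2:  p_2=2·17+16=50,  q_2=2·1+1=3
…
a_4=2:  p_4=2·67+50=184,  q_4=2·4+3=11
a_5=1:  p_5=1·184+67=251,  q_5=1·11+4=15
(x₁, y₁) = (251, 15);  251² − 280·15² = 1 ✓
n=2: (251,15)∘(251,15) = (251·251+280·15·15, 251·15+15·251) = (126001,7530)

251 15
126001 7530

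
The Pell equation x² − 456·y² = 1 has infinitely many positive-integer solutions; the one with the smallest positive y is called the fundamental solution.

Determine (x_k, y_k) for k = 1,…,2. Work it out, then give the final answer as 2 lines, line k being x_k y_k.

√456 → a₀=21, period (2,1,4,1,2,42); ℓ=6 even so k=5
step 0: (21, 1)  from 21·(1,0) + (0,1)
step 1: (43, 2)  from 2·(21,1) + (1,0)
…
step 4: (363, 17)  from 1·(299,14) + (64,3)
step 5: (1025, 48)  from 2·(363,17) + (299,14)
(x₁, y₁) = (1025, 48);  1025² − 456·48² = 1 ✓
(x_2, y_2) = (1025·1025 + 456·48·48, 1025·48 + 48·1025) = (2101249, 98400)

1025 48
2101249 98400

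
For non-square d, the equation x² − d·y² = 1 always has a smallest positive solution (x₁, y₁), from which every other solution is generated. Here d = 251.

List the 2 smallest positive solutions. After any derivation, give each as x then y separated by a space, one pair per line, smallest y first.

√251 → a₀=15, period (1,5,2,1,2,…,5,1,30); ℓ=14 even so k=13
a_0=15:  p_0=15·1+0=15,  q_0=15·0+1=1
…
a_4=1:  p_4=1·206+95=301,  q_4=1·13+6=19
…
a_7=15:  p_7=15·1917+808=29563,  q_7=15·121+51=1866
…
a_9=2:  p_9=2·61043+29563=151649,  q_9=2·3853+1866=9572
…
a_11=2:  p_11=2·212692+151649=577033,  q_11=2·13425+9572=36422
a_12=5:  p_12=5·577033+212692=3097857,  q_12=5·36422+13425=195535
a_13=1:  p_13=1·3097857+577033=3674890,  q_13=1·195535+36422=231957
fundamental: x₁=3674890, y₁=231957  (since 13504816512100 − 251·53804049849 = 1)
(x_2, y_2) = (3674890·3674890 + 251·231957·231957, 3674890·231957 + 231957·3674890) = (27009633024199, 1704832919460)

3674890 231957
27009633024199 1704832919460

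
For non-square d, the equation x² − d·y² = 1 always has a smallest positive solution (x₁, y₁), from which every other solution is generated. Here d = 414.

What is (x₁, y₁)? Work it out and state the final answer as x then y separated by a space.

[20; 2,1,7,2,7,1,2,40] for √414; ℓ=8 ⇒ convergent index 7
a_0=20:  p_0=20·1+0=20,  q_0=20·0+1=1
a_1=2:  p_1=2·20+1=41,  q_1=2·1+0=2
…
a_3=7:  p_3=7·61+41=468,  q_3=7·3+2=23
…
a_5=7:  p_5=7·997+468=7447,  q_5=7·49+23=366
a_6=1:  p_6=1·7447+997=8444,  q_6=1·366+49=415
a_7=2:  p_7=2·8444+7447=24335,  q_7=2·415+366=1196
→ (24335, 1196).  Check: 24335²=592192225, 414·1196²=592192224, difference 1.

24335 1196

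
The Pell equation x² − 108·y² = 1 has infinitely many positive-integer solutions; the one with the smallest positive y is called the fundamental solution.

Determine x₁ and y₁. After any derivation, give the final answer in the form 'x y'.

1351 130

√108 = [10; 2,1,1,4,1,1,2,20, …], period ℓ=8 (even) → k=7
step 0: (10, 1)  from 10·(1,0) + (0,1)
step 1: (21, 2)  from 2·(10,1) + (1,0)
step 2: (31, 3)  from 1·(21,2) + (10,1)
…
step 5: (291, 28)  from 1·(239,23) + (52,5)
step 6: (530, 51)  from 1·(291,28) + (239,23)
step 7: (1351, 130)  from 2·(530,51) + (291,28)
fundamental: x₁=1351, y₁=130  (since 1825201 − 108·16900 = 1)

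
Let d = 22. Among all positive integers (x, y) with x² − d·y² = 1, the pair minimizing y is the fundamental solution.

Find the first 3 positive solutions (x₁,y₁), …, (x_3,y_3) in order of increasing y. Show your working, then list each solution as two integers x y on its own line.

197 42
77617 16548
30580901 6519870

d=22: √d = [4; 1,2,4,2,1,8] (ℓ=6, even), read p_5/q_5
a_0=4:  p_0=4·1+0=4,  q_0=4·0+1=1
…
a_3=4:  p_3=4·14+5=61,  q_3=4·3+1=13
a_4=2:  p_4=2·61+14=136,  q_4=2·13+3=29
a_5=1:  p_5=1·136+61=197,  q_5=1·29+13=42
→ (197, 42).  Check: 197²=38809, 22·42²=38808, difference 1.
k=2:  x_2 = 197·197+22·42·42 = 77617,  y_2 = 197·42+42·197 = 16548
k=3:  x_3 = 197·77617+22·42·16548 = 30580901,  y_3 = 197·16548+42·77617 = 6519870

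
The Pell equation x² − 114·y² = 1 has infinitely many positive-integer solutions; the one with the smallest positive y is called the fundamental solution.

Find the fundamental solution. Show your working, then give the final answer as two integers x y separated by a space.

[10; 1,2,10,2,1,20] for √114; ℓ=6 ⇒ convergent index 5
a_0=10:  p_0=10·1+0=10,  q_0=10·0+1=1
a_1=1:  p_1=1·10+1=11,  q_1=1·1+0=1
a_2=2:  p_2=2·11+10=32,  q_2=2·1+1=3
a_3=10:  p_3=10·32+11=331,  q_3=10·3+1=31
a_4=2:  p_4=2·331+32=694,  q_4=2·31+3=65
a_5=1:  p_5=1·694+331=1025,  q_5=1·65+31=96
→ (1025, 96).  Check: 1025²=1050625, 114·96²=1050624, difference 1.

1025 96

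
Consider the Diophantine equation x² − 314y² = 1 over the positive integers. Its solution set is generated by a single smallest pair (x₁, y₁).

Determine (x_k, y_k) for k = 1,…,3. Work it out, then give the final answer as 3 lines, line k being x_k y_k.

√314 = [17; 1,2,1,1,2,1,34, …], period ℓ=7 (odd) → k=13
step 0: (17, 1)  from 17·(1,0) + (0,1)
step 1: (18, 1)  from 1·(17,1) + (1,0)
step 2: (53, 3)  from 2·(18,1) + (17,1)
…
step 5: (319, 18)  from 2·(124,7) + (71,4)
step 6: (443, 25)  from 1·(319,18) + (124,7)
…
step 8: (15824, 893)  from 1·(15381,868) + (443,25)
…
step 10: (62853, 3547)  from 1·(47029,2654) + (15824,893)
…
step 12: (282617, 15949)  from 2·(109882,6201) + (62853,3547)
step 13: (392499, 22150)  from 1·(282617,15949) + (109882,6201)
(x₁, y₁) = (392499, 22150);  392499² − 314·22150² = 1 ✓
(x_2, y_2) = (392499·392499 + 314·22150·22150, 392499·22150 + 22150·392499) = (308110930001, 17387705700)
(x_3, y_3) = (392499·308110930001 + 314·22150·17387705700, 392499·17387705700 + 22150·308110930001) = (241866463828532499, 13649314199066450)

392499 22150
308110930001 17387705700
241866463828532499 13649314199066450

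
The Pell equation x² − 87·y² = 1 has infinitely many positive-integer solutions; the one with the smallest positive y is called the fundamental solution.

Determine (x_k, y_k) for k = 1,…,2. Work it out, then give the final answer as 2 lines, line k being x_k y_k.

√87 = [9; 3,18, …], period ℓ=2 (even) → k=1
a_0=9:  p_0=9·1+0=9,  q_0=9·0+1=1
a_1=3:  p_1=3·9+1=28,  q_1=3·1+0=3
(x₁, y₁) = (28, 3);  28² − 87·3² = 1 ✓
n=2: (28,3)∘(28,3) = (28·28+87·3·3, 28·3+3·28) = (1567,168)

28 3
1567 168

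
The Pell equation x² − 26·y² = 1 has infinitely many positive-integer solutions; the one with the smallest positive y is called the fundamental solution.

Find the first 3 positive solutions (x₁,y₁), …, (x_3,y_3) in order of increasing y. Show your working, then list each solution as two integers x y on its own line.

51 10
5201 1020
530451 104030

√26 → a₀=5, period (10); ℓ=1 odd so k=1
a_0=5:  p_0=5·1+0=5,  q_0=5·0+1=1
a_1=10:  p_1=10·5+1=51,  q_1=10·1+0=10
fundamental: x₁=51, y₁=10  (since 2601 − 26·100 = 1)
k=2:  x_2 = 51·51+26·10·10 = 5201,  y_2 = 51·10+10·51 = 1020
k=3:  x_3 = 51·5201+26·10·1020 = 530451,  y_3 = 51·1020+10·5201 = 104030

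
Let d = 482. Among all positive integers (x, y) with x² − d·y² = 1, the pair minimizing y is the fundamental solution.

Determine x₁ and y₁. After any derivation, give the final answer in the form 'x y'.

483 22

d=482: √d = [21; 1,20,1,42] (ℓ=4, even), read p_3/q_3
a_0=21:  p_0=21·1+0=21,  q_0=21·0+1=1
a_1=1:  p_1=1·21+1=22,  q_1=1·1+0=1
a_2=20:  p_2=20·22+21=461,  q_2=20·1+1=21
a_3=1:  p_3=1·461+22=483,  q_3=1·21+1=22
(x₁, y₁) = (483, 22);  483² − 482·22² = 1 ✓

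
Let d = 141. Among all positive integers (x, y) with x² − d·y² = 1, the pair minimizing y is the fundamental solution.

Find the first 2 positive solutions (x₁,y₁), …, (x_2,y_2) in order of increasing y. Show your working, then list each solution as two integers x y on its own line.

√141 = [11; 1,6,1,22, …], period ℓ=4 (even) → k=3
step 0: (11, 1)  from 11·(1,0) + (0,1)
step 1: (12, 1)  from 1·(11,1) + (1,0)
step 2: (83, 7)  from 6·(12,1) + (11,1)
step 3: (95, 8)  from 1·(83,7) + (12,1)
fundamental: x₁=95, y₁=8  (since 9025 − 141·64 = 1)
(x_2, y_2) = (95·95 + 141·8·8, 95·8 + 8·95) = (18049, 1520)

95 8
18049 1520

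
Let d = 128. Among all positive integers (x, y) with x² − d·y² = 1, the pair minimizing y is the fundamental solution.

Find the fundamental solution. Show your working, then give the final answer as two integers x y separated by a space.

[11; 3,5,3,22] for √128; ℓ=4 ⇒ convergent index 3
i=0: a=11 ⇒ p=11, q=1
i=1: a=3 ⇒ p=34, q=3
i=2: a=5 ⇒ p=181, q=16
i=3: a=3 ⇒ p=577, q=51
(x₁, y₁) = (577, 51);  577² − 128·51² = 1 ✓

577 51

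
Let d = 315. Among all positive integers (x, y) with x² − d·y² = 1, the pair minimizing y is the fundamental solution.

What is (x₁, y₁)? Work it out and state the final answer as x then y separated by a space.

71 4

[17; 1,2,1,34] for √315; ℓ=4 ⇒ convergent index 3
step 0: (17, 1)  from 17·(1,0) + (0,1)
…
step 2: (53, 3)  from 2·(18,1) + (17,1)
step 3: (71, 4)  from 1·(53,3) + (18,1)
fundamental: x₁=71, y₁=4  (since 5041 − 315·16 = 1)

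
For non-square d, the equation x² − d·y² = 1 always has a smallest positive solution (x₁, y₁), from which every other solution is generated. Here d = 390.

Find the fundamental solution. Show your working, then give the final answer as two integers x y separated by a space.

√390 → a₀=19, period (1,2,1,38); ℓ=4 even so k=3
step 0: (19, 1)  from 19·(1,0) + (0,1)
step 1: (20, 1)  from 1·(19,1) + (1,0)
step 2: (59, 3)  from 2·(20,1) + (19,1)
step 3: (79, 4)  from 1·(59,3) + (20,1)
fundamental: x₁=79, y₁=4  (since 6241 − 390·16 = 1)

79 4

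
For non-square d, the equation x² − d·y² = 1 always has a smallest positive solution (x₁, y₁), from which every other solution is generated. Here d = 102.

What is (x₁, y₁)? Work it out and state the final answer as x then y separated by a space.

√102 = [10; 10,20, …], period ℓ=2 (even) → k=1
step 0: (10, 1)  from 10·(1,0) + (0,1)
step 1: (101, 10)  from 10·(10,1) + (1,0)
→ (101, 10).  Check: 101²=10201, 102·10²=10200, difference 1.

101 10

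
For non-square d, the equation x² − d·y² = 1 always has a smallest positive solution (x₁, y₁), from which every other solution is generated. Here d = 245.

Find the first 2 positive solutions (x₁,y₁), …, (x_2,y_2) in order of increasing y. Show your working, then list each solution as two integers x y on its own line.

√245 → a₀=15, period (1,1,1,7,6,7,1,1,1,30); ℓ=10 even so k=9
step 0: (15, 1)  from 15·(1,0) + (0,1)
step 1: (16, 1)  from 1·(15,1) + (1,0)
…
step 7: (18016, 1151)  from 1·(15809,1010) + (2207,141)
step 8: (33825, 2161)  from 1·(18016,1151) + (15809,1010)
step 9: (51841, 3312)  from 1·(33825,2161) + (18016,1151)
fundamental: x₁=51841, y₁=3312  (since 2687489281 − 245·10969344 = 1)
(51841+3312√245)^2 = 5374978561 + 343394784√245

51841 3312
5374978561 343394784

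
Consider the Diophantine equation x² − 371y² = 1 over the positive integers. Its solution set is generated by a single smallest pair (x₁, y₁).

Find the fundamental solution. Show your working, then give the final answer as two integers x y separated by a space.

1695 88

d=371: √d = [19; 3,1,4,1,3,38] (ℓ=6, even), read p_5/q_5
i=0: a=19 ⇒ p=19, q=1
i=1: a=3 ⇒ p=58, q=3
…
i=3: a=4 ⇒ p=366, q=19
i=4: a=1 ⇒ p=443, q=23
i=5: a=3 ⇒ p=1695, q=88
fundamental: x₁=1695, y₁=88  (since 2873025 − 371·7744 = 1)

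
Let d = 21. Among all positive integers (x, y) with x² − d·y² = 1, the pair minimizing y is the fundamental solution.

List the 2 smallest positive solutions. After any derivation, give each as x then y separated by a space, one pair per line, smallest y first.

55 12
6049 1320

√21 = [4; 1,1,2,1,1,8, …], period ℓ=6 (even) → k=5
i=0: a=4 ⇒ p=4, q=1
i=1: a=1 ⇒ p=5, q=1
…
i=4: a=1 ⇒ p=32, q=7
i=5: a=1 ⇒ p=55, q=12
→ (55, 12).  Check: 55²=3025, 21·12²=3024, difference 1.
n=2: (55,12)∘(55,12) = (55·55+21·12·12, 55·12+12·55) = (6049,1320)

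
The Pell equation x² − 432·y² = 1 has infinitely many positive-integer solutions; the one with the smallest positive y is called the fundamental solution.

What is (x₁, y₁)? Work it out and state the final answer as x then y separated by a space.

1351 65

d=432: √d = [20; 1,3,1,1,1,3,1,40] (ℓ=8, even), read p_7/q_7
a_0=20:  p_0=20·1+0=20,  q_0=20·0+1=1
…
a_5=1:  p_5=1·187+104=291,  q_5=1·9+5=14
a_6=3:  p_6=3·291+187=1060,  q_6=3·14+9=51
a_7=1:  p_7=1·1060+291=1351,  q_7=1·51+14=65
fundamental: x₁=1351, y₁=65  (since 1825201 − 432·4225 = 1)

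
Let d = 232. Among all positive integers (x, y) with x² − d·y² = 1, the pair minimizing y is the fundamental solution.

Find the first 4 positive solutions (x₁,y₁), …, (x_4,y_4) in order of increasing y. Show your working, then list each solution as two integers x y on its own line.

√232 → a₀=15, period (4,3,7,3,4,30); ℓ=6 even so k=5
a_0=15:  p_0=15·1+0=15,  q_0=15·0+1=1
a_1=4:  p_1=4·15+1=61,  q_1=4·1+0=4
…
a_4=3:  p_4=3·1447+198=4539,  q_4=3·95+13=298
a_5=4:  p_5=4·4539+1447=19603,  q_5=4·298+95=1287
(x₁, y₁) = (19603, 1287);  19603² − 232·1287² = 1 ✓
(x_2, y_2) = (19603·19603 + 232·1287·1287, 19603·1287 + 1287·19603) = (768555217, 50458122)
(x_3, y_3) = (19603·768555217 + 232·1287·50458122, 19603·50458122 + 1287·768555217) = (30131975818099, 1978261129845)
(x_4, y_4) = (19603·30131975818099 + 232·1287·1978261129845, 19603·1978261129845 + 1287·30131975818099) = (1181354243155834177, 77559705806244948)

19603 1287
768555217 50458122
30131975818099 1978261129845
1181354243155834177 77559705806244948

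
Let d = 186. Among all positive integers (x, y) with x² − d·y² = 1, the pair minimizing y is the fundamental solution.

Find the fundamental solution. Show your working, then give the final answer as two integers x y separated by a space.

7501 550

√186 → a₀=13, period (1,1,1,3,4,3,1,1,1,26); ℓ=10 even so k=9
step 0: (13, 1)  from 13·(1,0) + (0,1)
step 1: (14, 1)  from 1·(13,1) + (1,0)
step 2: (27, 2)  from 1·(14,1) + (13,1)
step 3: (41, 3)  from 1·(27,2) + (14,1)
step 4: (150, 11)  from 3·(41,3) + (27,2)
step 5: (641, 47)  from 4·(150,11) + (41,3)
step 6: (2073, 152)  from 3·(641,47) + (150,11)
step 7: (2714, 199)  from 1·(2073,152) + (641,47)
step 8: (4787, 351)  from 1·(2714,199) + (2073,152)
step 9: (7501, 550)  from 1·(4787,351) + (2714,199)
→ (7501, 550).  Check: 7501²=56265001, 186·550²=56265000, difference 1.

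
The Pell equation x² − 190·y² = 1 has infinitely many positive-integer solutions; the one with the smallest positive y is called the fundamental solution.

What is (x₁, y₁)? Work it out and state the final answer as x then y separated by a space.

52021 3774

√190 → a₀=13, period (1,3,1,1,1,…,3,1,26); ℓ=14 even so k=13
k=0  a_k=13  p_k/q_k = 13/1
k=1  a_k=1  p_k/q_k = 14/1
…
k=4  a_k=1  p_k/q_k = 124/9
…
k=6  a_k=2  p_k/q_k = 510/37
k=7  a_k=2  p_k/q_k = 1213/88
…
k=9  a_k=1  p_k/q_k = 4149/301
k=10  a_k=1  p_k/q_k = 7085/514
…
k=12  a_k=3  p_k/q_k = 40787/2959
k=13  a_k=1  p_k/q_k = 52021/3774
fundamental: x₁=52021, y₁=3774  (since 2706184441 − 190·14243076 = 1)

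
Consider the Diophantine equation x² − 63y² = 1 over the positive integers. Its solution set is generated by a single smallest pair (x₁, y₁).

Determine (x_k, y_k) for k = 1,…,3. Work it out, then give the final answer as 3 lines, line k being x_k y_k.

√63 = [7; 1,14, …], period ℓ=2 (even) → k=1
step 0: (7, 1)  from 7·(1,0) + (0,1)
step 1: (8, 1)  from 1·(7,1) + (1,0)
→ (8, 1).  Check: 8²=64, 63·1²=63, difference 1.
k=2:  x_2 = 8·8+63·1·1 = 127,  y_2 = 8·1+1·8 = 16
k=3:  x_3 = 8·127+63·1·16 = 2024,  y_3 = 8·16+1·127 = 255

8 1
127 16
2024 255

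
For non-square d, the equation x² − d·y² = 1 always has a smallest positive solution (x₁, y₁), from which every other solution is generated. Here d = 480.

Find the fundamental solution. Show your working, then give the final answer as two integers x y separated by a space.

241 11

√480 → a₀=21, period (1,9,1,42); ℓ=4 even so k=3
i=0: a=21 ⇒ p=21, q=1
i=1: a=1 ⇒ p=22, q=1
i=2: a=9 ⇒ p=219, q=10
i=3: a=1 ⇒ p=241, q=11
(x₁, y₁) = (241, 11);  241² − 480·11² = 1 ✓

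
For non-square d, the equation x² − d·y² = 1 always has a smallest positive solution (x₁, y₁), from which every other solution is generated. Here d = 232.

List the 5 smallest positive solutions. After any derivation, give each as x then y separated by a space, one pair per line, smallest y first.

√232 = [15; 4,3,7,3,4,30, …], period ℓ=6 (even) → k=5
step 0: (15, 1)  from 15·(1,0) + (0,1)
…
step 3: (1447, 95)  from 7·(198,13) + (61,4)
step 4: (4539, 298)  from 3·(1447,95) + (198,13)
step 5: (19603, 1287)  from 4·(4539,298) + (1447,95)
fundamental: x₁=19603, y₁=1287  (since 384277609 − 232·1656369 = 1)
k=2:  x_2 = 19603·19603+232·1287·1287 = 768555217,  y_2 = 19603·1287+1287·19603 = 50458122
k=3:  x_3 = 19603·768555217+232·1287·50458122 = 30131975818099,  y_3 = 19603·50458122+1287·768555217 = 1978261129845
k=4:  x_4 = 19603·30131975818099+232·1287·1978261129845 = 1181354243155834177,  y_4 = 19603·1978261129845+1287·30131975818099 = 77559705806244948
k=5:  x_5 = 19603·1181354243155834177+232·1287·77559705806244948 = 46316174427035658925363,  y_5 = 19603·77559705806244948+1287·1181354243155834177 = 3040805823861378301443

19603 1287
768555217 50458122
30131975818099 1978261129845
1181354243155834177 77559705806244948
46316174427035658925363 3040805823861378301443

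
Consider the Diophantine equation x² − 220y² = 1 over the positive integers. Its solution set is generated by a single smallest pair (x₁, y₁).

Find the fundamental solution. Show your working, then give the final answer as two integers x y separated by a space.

√220 = [14; 1,4,1,28, …], period ℓ=4 (even) → k=3
a_0=14:  p_0=14·1+0=14,  q_0=14·0+1=1
a_1=1:  p_1=1·14+1=15,  q_1=1·1+0=1
a_2=4:  p_2=4·15+14=74,  q_2=4·1+1=5
a_3=1:  p_3=1·74+15=89,  q_3=1·5+1=6
(x₁, y₁) = (89, 6);  89² − 220·6² = 1 ✓

89 6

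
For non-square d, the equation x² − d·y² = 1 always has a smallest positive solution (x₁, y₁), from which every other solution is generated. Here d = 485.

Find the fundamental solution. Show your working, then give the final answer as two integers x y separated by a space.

969 44

d=485: √d = [22; 44] (ℓ=1, odd), read p_1/q_1
a_0=22:  p_0=22·1+0=22,  q_0=22·0+1=1
a_1=44:  p_1=44·22+1=969,  q_1=44·1+0=44
fundamental: x₁=969, y₁=44  (since 938961 − 485·1936 = 1)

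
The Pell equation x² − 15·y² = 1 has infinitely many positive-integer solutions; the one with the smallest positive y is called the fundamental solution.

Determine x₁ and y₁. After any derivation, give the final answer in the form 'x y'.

4 1

√15 = [3; 1,6, …], period ℓ=2 (even) → k=1
step 0: (3, 1)  from 3·(1,0) + (0,1)
step 1: (4, 1)  from 1·(3,1) + (1,0)
→ (4, 1).  Check: 4²=16, 15·1²=15, difference 1.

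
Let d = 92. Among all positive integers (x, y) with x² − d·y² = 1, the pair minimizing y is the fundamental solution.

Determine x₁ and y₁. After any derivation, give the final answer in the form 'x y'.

√92 → a₀=9, period (1,1,2,4,2,1,1,18); ℓ=8 even so k=7
step 0: (9, 1)  from 9·(1,0) + (0,1)
step 1: (10, 1)  from 1·(9,1) + (1,0)
…
step 3: (48, 5)  from 2·(19,2) + (10,1)
step 4: (211, 22)  from 4·(48,5) + (19,2)
step 5: (470, 49)  from 2·(211,22) + (48,5)
step 6: (681, 71)  from 1·(470,49) + (211,22)
step 7: (1151, 120)  from 1·(681,71) + (470,49)
→ (1151, 120).  Check: 1151²=1324801, 92·120²=1324800, difference 1.

1151 120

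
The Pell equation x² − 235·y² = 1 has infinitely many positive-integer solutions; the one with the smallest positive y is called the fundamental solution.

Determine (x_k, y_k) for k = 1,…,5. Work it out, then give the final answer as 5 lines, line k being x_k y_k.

[15; 3,30] for √235; ℓ=2 ⇒ convergent index 1
i=0: a=15 ⇒ p=15, q=1
i=1: a=3 ⇒ p=46, q=3
fundamental: x₁=46, y₁=3  (since 2116 − 235·9 = 1)
(46+3√235)^2 = 4231 + 276√235
(46+3√235)^3 = 389206 + 25389√235
(46+3√235)^4 = 35802721 + 2335512√235
(46+3√235)^5 = 3293461126 + 214841715√235

46 3
4231 276
389206 25389
35802721 2335512
3293461126 214841715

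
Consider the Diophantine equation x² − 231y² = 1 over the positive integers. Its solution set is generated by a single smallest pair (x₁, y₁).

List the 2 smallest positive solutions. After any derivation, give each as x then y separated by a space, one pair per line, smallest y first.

d=231: √d = [15; 5,30] (ℓ=2, even), read p_1/q_1
step 0: (15, 1)  from 15·(1,0) + (0,1)
step 1: (76, 5)  from 5·(15,1) + (1,0)
→ (76, 5).  Check: 76²=5776, 231·5²=5775, difference 1.
k=2:  x_2 = 76·76+231·5·5 = 11551,  y_2 = 76·5+5·76 = 760

76 5
11551 760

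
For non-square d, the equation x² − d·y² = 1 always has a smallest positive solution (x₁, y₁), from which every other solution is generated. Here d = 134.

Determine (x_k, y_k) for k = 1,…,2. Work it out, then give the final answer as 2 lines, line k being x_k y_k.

[11; 1,1,2,1,3,…,1,1,22] for √134; ℓ=14 ⇒ convergent index 13
i=0: a=11 ⇒ p=11, q=1
i=1: a=1 ⇒ p=12, q=1
i=2: a=1 ⇒ p=23, q=2
…
i=6: a=1 ⇒ p=382, q=33
i=7: a=10 ⇒ p=4121, q=356
i=8: a=1 ⇒ p=4503, q=389
i=9: a=3 ⇒ p=17630, q=1523
i=10: a=1 ⇒ p=22133, q=1912
i=11: a=2 ⇒ p=61896, q=5347
i=12: a=1 ⇒ p=84029, q=7259
i=13: a=1 ⇒ p=145925, q=12606
fundamental: x₁=145925, y₁=12606  (since 21294105625 − 134·158911236 = 1)
n=2: (145925,12606)∘(145925,12606) = (145925·145925+134·12606·12606, 145925·12606+12606·145925) = (42588211249,3679061100)

145925 12606
42588211249 3679061100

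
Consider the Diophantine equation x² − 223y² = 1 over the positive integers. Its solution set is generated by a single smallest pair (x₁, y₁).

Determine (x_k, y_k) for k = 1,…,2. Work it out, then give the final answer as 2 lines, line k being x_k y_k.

√223 = [14; 1,13,1,28, …], period ℓ=4 (even) → k=3
step 0: (14, 1)  from 14·(1,0) + (0,1)
step 1: (15, 1)  from 1·(14,1) + (1,0)
step 2: (209, 14)  from 13·(15,1) + (14,1)
step 3: (224, 15)  from 1·(209,14) + (15,1)
fundamental: x₁=224, y₁=15  (since 50176 − 223·225 = 1)
(x_2, y_2) = (224·224 + 223·15·15, 224·15 + 15·224) = (100351, 6720)

224 15
100351 6720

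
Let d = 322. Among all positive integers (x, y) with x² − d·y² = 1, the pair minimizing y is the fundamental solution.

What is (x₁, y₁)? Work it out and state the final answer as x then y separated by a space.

√322 = [17; 1,16,1,34, …], period ℓ=4 (even) → k=3
k=0  a_k=17  p_k/q_k = 17/1
…
k=2  a_k=16  p_k/q_k = 305/17
k=3  a_k=1  p_k/q_k = 323/18
→ (323, 18).  Check: 323²=104329, 322·18²=104328, difference 1.

323 18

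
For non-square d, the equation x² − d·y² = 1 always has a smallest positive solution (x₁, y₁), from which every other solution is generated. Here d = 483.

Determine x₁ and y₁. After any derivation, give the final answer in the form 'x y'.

22 1

√483 → a₀=21, period (1,42); ℓ=2 even so k=1
k=0  a_k=21  p_k/q_k = 21/1
k=1  a_k=1  p_k/q_k = 22/1
fundamental: x₁=22, y₁=1  (since 484 − 483·1 = 1)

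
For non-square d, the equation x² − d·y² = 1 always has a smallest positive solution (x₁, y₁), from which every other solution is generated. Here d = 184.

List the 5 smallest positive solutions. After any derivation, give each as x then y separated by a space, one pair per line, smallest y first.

√184 → a₀=13, period (1,1,3,2,1,2,1,2,3,1,1,26); ℓ=12 even so k=11
step 0: (13, 1)  from 13·(1,0) + (0,1)
step 1: (14, 1)  from 1·(13,1) + (1,0)
…
step 3: (95, 7)  from 3·(27,2) + (14,1)
…
step 5: (312, 23)  from 1·(217,16) + (95,7)
step 6: (841, 62)  from 2·(312,23) + (217,16)
step 7: (1153, 85)  from 1·(841,62) + (312,23)
…
step 10: (13741, 1013)  from 1·(10594,781) + (3147,232)
step 11: (24335, 1794)  from 1·(13741,1013) + (10594,781)
(x₁, y₁) = (24335, 1794);  24335² − 184·1794² = 1 ✓
k=2:  x_2 = 24335·24335+184·1794·1794 = 1184384449,  y_2 = 24335·1794+1794·24335 = 87313980
k=3:  x_3 = 24335·1184384449+184·1794·87313980 = 57643991108495,  y_3 = 24335·87313980+1794·1184384449 = 4249571404806
k=4:  x_4 = 24335·57643991108495+184·1794·4249571404806 = 2805533046066067201,  y_4 = 24335·4249571404806+1794·57643991108495 = 206826640184594040
k=5:  x_5 = 24335·2805533046066067201+184·1794·206826640184594040 = 136545293294391499564175,  y_5 = 24335·206826640184594040+1794·2805533046066067201 = 10066252573534620521994

24335 1794
1184384449 87313980
57643991108495 4249571404806
2805533046066067201 206826640184594040
136545293294391499564175 10066252573534620521994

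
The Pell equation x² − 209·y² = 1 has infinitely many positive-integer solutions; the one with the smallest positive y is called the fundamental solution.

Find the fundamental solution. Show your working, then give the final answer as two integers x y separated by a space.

46551 3220

d=209: √d = [14; 2,5,3,2,3,5,2,28] (ℓ=8, even), read p_7/q_7
k=0  a_k=14  p_k/q_k = 14/1
k=1  a_k=2  p_k/q_k = 29/2
k=2  a_k=5  p_k/q_k = 159/11
k=3  a_k=3  p_k/q_k = 506/35
k=4  a_k=2  p_k/q_k = 1171/81
…
k=6  a_k=5  p_k/q_k = 21266/1471
k=7  a_k=2  p_k/q_k = 46551/3220
→ (46551, 3220).  Check: 46551²=2166995601, 209·3220²=2166995600, difference 1.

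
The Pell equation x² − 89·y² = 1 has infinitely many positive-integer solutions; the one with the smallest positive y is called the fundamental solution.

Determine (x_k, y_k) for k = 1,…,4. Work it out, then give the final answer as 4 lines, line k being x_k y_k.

√89 → a₀=9, period (2,3,3,2,18); ℓ=5 odd so k=9
i=0: a=9 ⇒ p=9, q=1
…
i=3: a=3 ⇒ p=217, q=23
…
i=6: a=2 ⇒ p=18934, q=2007
i=7: a=3 ⇒ p=66019, q=6998
i=8: a=3 ⇒ p=216991, q=23001
i=9: a=2 ⇒ p=500001, q=53000
fundamental: x₁=500001, y₁=53000  (since 250001000001 − 89·2809000000 = 1)
n=2: (500001,53000)∘(500001,53000) = (500001·500001+89·53000·53000, 500001·53000+53000·500001) = (500002000001,53000106000)
n=3: (500002000001,53000106000)∘(500001,53000) = (500001·500002000001+89·53000·53000106000, 500001·53000106000+53000·500002000001) = (500003000004500001,53000212000159000)
n=4: (500003000004500001,53000212000159000)∘(500001,53000) = (500001·500003000004500001+89·53000·53000212000159000, 500001·53000212000159000+53000·500003000004500001) = (500004000010000008000001,53000318000530000212000)

500001 53000
500002000001 53000106000
500003000004500001 53000212000159000
500004000010000008000001 53000318000530000212000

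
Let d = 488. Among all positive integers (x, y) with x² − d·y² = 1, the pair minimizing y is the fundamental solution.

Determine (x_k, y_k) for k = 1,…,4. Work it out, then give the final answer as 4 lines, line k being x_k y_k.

√488 → a₀=22, period (11,44); ℓ=2 even so k=1
a_0=22:  p_0=22·1+0=22,  q_0=22·0+1=1
a_1=11:  p_1=11·22+1=243,  q_1=11·1+0=11
→ (243, 11).  Check: 243²=59049, 488·11²=59048, difference 1.
(243+11√488)^2 = 118097 + 5346√488
(243+11√488)^3 = 57394899 + 2598145√488
(243+11√488)^4 = 27893802817 + 1262693124√488

243 11
118097 5346
57394899 2598145
27893802817 1262693124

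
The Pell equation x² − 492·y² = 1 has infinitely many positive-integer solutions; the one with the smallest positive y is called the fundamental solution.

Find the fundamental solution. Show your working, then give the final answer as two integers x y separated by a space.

√492 → a₀=22, period (5,1,1,10,1,1,5,44); ℓ=8 even so k=7
a_0=22:  p_0=22·1+0=22,  q_0=22·0+1=1
…
a_6=1:  p_6=1·2817+2573=5390,  q_6=1·127+116=243
a_7=5:  p_7=5·5390+2817=29767,  q_7=5·243+127=1342
(x₁, y₁) = (29767, 1342);  29767² − 492·1342² = 1 ✓

29767 1342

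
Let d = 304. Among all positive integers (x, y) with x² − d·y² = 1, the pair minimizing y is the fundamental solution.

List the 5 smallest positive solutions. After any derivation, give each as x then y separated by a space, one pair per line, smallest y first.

[17; 2,3,2,1,1,1,1,1,2,3,2,34] for √304; ℓ=12 ⇒ convergent index 11
i=0: a=17 ⇒ p=17, q=1
i=1: a=2 ⇒ p=35, q=2
i=2: a=3 ⇒ p=122, q=7
i=3: a=2 ⇒ p=279, q=16
i=4: a=1 ⇒ p=401, q=23
i=5: a=1 ⇒ p=680, q=39
i=6: a=1 ⇒ p=1081, q=62
…
i=10: a=3 ⇒ p=25177, q=1444
i=11: a=2 ⇒ p=57799, q=3315
(x₁, y₁) = (57799, 3315);  57799² − 304·3315² = 1 ✓
k=2:  x_2 = 57799·57799+304·3315·3315 = 6681448801,  y_2 = 57799·3315+3315·57799 = 383207370
k=3:  x_3 = 57799·6681448801+304·3315·383207370 = 772362118440199,  y_3 = 57799·383207370+3315·6681448801 = 44298005553945
k=4:  x_4 = 57799·772362118440199+304·3315·44298005553945 = 89283516160768675201,  y_4 = 57799·44298005553945+3315·772362118440199 = 5120760845641726740
k=5:  x_5 = 57799·89283516160768675201+304·3315·5120760845641726740 = 10320995900380175197444999,  y_5 = 57799·5120760845641726740+3315·89283516160768675201 = 591949712190194322136575

57799 3315
6681448801 383207370
772362118440199 44298005553945
89283516160768675201 5120760845641726740
10320995900380175197444999 591949712190194322136575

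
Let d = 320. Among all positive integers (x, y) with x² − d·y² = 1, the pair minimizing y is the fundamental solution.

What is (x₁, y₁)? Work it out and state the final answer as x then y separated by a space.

[17; 1,7,1,34] for √320; ℓ=4 ⇒ convergent index 3
k=0  a_k=17  p_k/q_k = 17/1
…
k=2  a_k=7  p_k/q_k = 143/8
k=3  a_k=1  p_k/q_k = 161/9
→ (161, 9).  Check: 161²=25921, 320·9²=25920, difference 1.

161 9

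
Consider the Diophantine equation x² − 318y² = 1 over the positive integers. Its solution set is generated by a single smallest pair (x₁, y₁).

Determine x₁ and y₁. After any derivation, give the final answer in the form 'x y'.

107 6

√318 → a₀=17, period (1,4,1,34); ℓ=4 even so k=3
step 0: (17, 1)  from 17·(1,0) + (0,1)
step 1: (18, 1)  from 1·(17,1) + (1,0)
step 2: (89, 5)  from 4·(18,1) + (17,1)
step 3: (107, 6)  from 1·(89,5) + (18,1)
(x₁, y₁) = (107, 6);  107² − 318·6² = 1 ✓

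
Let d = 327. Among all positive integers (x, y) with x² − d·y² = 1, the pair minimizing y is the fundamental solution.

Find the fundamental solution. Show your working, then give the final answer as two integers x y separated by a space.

√327 → a₀=18, period (12,36); ℓ=2 even so k=1
a_0=18:  p_0=18·1+0=18,  q_0=18·0+1=1
a_1=12:  p_1=12·18+1=217,  q_1=12·1+0=12
→ (217, 12).  Check: 217²=47089, 327·12²=47088, difference 1.

217 12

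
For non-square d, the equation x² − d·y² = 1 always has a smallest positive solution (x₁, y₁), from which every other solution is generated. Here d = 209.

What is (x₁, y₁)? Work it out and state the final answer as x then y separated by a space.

√209 → a₀=14, period (2,5,3,2,3,5,2,28); ℓ=8 even so k=7
step 0: (14, 1)  from 14·(1,0) + (0,1)
…
step 4: (1171, 81)  from 2·(506,35) + (159,11)
…
step 6: (21266, 1471)  from 5·(4019,278) + (1171,81)
step 7: (46551, 3220)  from 2·(21266,1471) + (4019,278)
(x₁, y₁) = (46551, 3220);  46551² − 209·3220² = 1 ✓

46551 3220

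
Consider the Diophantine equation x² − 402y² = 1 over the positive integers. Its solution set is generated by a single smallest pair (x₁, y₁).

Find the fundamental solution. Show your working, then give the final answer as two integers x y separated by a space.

[20; 20,40] for √402; ℓ=2 ⇒ convergent index 1
i=0: a=20 ⇒ p=20, q=1
i=1: a=20 ⇒ p=401, q=20
→ (401, 20).  Check: 401²=160801, 402·20²=160800, difference 1.

401 20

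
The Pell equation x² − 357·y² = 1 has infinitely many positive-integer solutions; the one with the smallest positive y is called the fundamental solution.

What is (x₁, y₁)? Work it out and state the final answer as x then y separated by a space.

√357 = [18; 1,8,2,8,1,36, …], period ℓ=6 (even) → k=5
a_0=18:  p_0=18·1+0=18,  q_0=18·0+1=1
a_1=1:  p_1=1·18+1=19,  q_1=1·1+0=1
a_2=8:  p_2=8·19+18=170,  q_2=8·1+1=9
a_3=2:  p_3=2·170+19=359,  q_3=2·9+1=19
a_4=8:  p_4=8·359+170=3042,  q_4=8·19+9=161
a_5=1:  p_5=1·3042+359=3401,  q_5=1·161+19=180
→ (3401, 180).  Check: 3401²=11566801, 357·180²=11566800, difference 1.

3401 180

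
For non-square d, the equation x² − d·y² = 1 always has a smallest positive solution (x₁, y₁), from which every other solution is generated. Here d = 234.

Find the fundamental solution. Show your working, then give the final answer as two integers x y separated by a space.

5201 340

√234 → a₀=15, period (3,2,1,2,1,2,3,30); ℓ=8 even so k=7
step 0: (15, 1)  from 15·(1,0) + (0,1)
…
step 2: (107, 7)  from 2·(46,3) + (15,1)
step 3: (153, 10)  from 1·(107,7) + (46,3)
step 4: (413, 27)  from 2·(153,10) + (107,7)
…
step 6: (1545, 101)  from 2·(566,37) + (413,27)
step 7: (5201, 340)  from 3·(1545,101) + (566,37)
→ (5201, 340).  Check: 5201²=27050401, 234·340²=27050400, difference 1.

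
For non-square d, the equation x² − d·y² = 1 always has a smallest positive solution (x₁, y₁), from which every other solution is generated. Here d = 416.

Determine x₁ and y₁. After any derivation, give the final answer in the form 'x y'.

√416 → a₀=20, period (2,1,1,9,1,1,2,40); ℓ=8 even so k=7
a_0=20:  p_0=20·1+0=20,  q_0=20·0+1=1
a_1=2:  p_1=2·20+1=41,  q_1=2·1+0=2
a_2=1:  p_2=1·41+20=61,  q_2=1·2+1=3
…
a_6=1:  p_6=1·1081+979=2060,  q_6=1·53+48=101
a_7=2:  p_7=2·2060+1081=5201,  q_7=2·101+53=255
fundamental: x₁=5201, y₁=255  (since 27050401 − 416·65025 = 1)

5201 255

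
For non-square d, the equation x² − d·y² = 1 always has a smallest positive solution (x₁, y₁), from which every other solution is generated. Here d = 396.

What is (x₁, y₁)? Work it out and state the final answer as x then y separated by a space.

199 10

√396 → a₀=19, period (1,8,1,38); ℓ=4 even so k=3
k=0  a_k=19  p_k/q_k = 19/1
…
k=2  a_k=8  p_k/q_k = 179/9
k=3  a_k=1  p_k/q_k = 199/10
(x₁, y₁) = (199, 10);  199² − 396·10² = 1 ✓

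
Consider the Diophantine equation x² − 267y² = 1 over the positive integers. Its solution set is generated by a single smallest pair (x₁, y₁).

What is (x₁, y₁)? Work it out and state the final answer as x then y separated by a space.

d=267: √d = [16; 2,1,15,1,2,32] (ℓ=6, even), read p_5/q_5
a_0=16:  p_0=16·1+0=16,  q_0=16·0+1=1
…
a_2=1:  p_2=1·33+16=49,  q_2=1·2+1=3
a_3=15:  p_3=15·49+33=768,  q_3=15·3+2=47
a_4=1:  p_4=1·768+49=817,  q_4=1·47+3=50
a_5=2:  p_5=2·817+768=2402,  q_5=2·50+47=147
fundamental: x₁=2402, y₁=147  (since 5769604 − 267·21609 = 1)

2402 147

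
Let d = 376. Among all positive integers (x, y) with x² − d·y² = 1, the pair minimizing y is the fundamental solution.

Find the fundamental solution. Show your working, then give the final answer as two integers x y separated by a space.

2143295 110532

d=376: √d = [19; 2,1,1,3,1,…,1,2,38] (ℓ=16, even), read p_15/q_15
i=0: a=19 ⇒ p=19, q=1
i=1: a=2 ⇒ p=39, q=2
i=2: a=1 ⇒ p=58, q=3
i=3: a=1 ⇒ p=97, q=5
i=4: a=3 ⇒ p=349, q=18
i=5: a=1 ⇒ p=446, q=23
i=6: a=2 ⇒ p=1241, q=64
i=7: a=2 ⇒ p=2928, q=151
i=8: a=4 ⇒ p=12953, q=668
i=9: a=2 ⇒ p=28834, q=1487
…
i=12: a=3 ⇒ p=368986, q=19029
i=13: a=1 ⇒ p=468441, q=24158
i=14: a=1 ⇒ p=837427, q=43187
i=15: a=2 ⇒ p=2143295, q=110532
(x₁, y₁) = (2143295, 110532);  2143295² − 376·110532² = 1 ✓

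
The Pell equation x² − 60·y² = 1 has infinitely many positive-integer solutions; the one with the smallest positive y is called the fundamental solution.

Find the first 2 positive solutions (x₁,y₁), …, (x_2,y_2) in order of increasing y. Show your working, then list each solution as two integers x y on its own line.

31 4
1921 248

d=60: √d = [7; 1,2,1,14] (ℓ=4, even), read p_3/q_3
i=0: a=7 ⇒ p=7, q=1
i=1: a=1 ⇒ p=8, q=1
i=2: a=2 ⇒ p=23, q=3
i=3: a=1 ⇒ p=31, q=4
fundamental: x₁=31, y₁=4  (since 961 − 60·16 = 1)
(31+4√60)^2 = 1921 + 248√60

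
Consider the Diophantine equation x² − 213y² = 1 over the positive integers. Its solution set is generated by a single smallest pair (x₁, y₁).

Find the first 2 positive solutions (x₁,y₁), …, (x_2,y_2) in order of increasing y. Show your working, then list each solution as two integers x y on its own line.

√213 → a₀=14, period (1,1,2,6,1,8,1,6,2,1,1,28); ℓ=12 even so k=11
k=0  a_k=14  p_k/q_k = 14/1
k=1  a_k=1  p_k/q_k = 15/1
k=2  a_k=1  p_k/q_k = 29/2
…
k=4  a_k=6  p_k/q_k = 467/32
…
k=7  a_k=1  p_k/q_k = 5327/365
…
k=9  a_k=2  p_k/q_k = 78825/5401
k=10  a_k=1  p_k/q_k = 115574/7919
k=11  a_k=1  p_k/q_k = 194399/13320
→ (194399, 13320).  Check: 194399²=37790971201, 213·13320²=37790971200, difference 1.
k=2:  x_2 = 194399·194399+213·13320·13320 = 75581942401,  y_2 = 194399·13320+13320·194399 = 5178789360

194399 13320
75581942401 5178789360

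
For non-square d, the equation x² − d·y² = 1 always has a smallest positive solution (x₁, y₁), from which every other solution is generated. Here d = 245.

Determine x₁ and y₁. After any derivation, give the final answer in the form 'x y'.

51841 3312

√245 = [15; 1,1,1,7,6,7,1,1,1,30, …], period ℓ=10 (even) → k=9
step 0: (15, 1)  from 15·(1,0) + (0,1)
step 1: (16, 1)  from 1·(15,1) + (1,0)
…
step 5: (2207, 141)  from 6·(360,23) + (47,3)
step 6: (15809, 1010)  from 7·(2207,141) + (360,23)
step 7: (18016, 1151)  from 1·(15809,1010) + (2207,141)
step 8: (33825, 2161)  from 1·(18016,1151) + (15809,1010)
step 9: (51841, 3312)  from 1·(33825,2161) + (18016,1151)
(x₁, y₁) = (51841, 3312);  51841² − 245·3312² = 1 ✓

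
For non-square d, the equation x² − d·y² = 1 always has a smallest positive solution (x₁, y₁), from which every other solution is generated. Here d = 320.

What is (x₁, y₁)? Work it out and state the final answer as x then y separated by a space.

[17; 1,7,1,34] for √320; ℓ=4 ⇒ convergent index 3
i=0: a=17 ⇒ p=17, q=1
…
i=2: a=7 ⇒ p=143, q=8
i=3: a=1 ⇒ p=161, q=9
fundamental: x₁=161, y₁=9  (since 25921 − 320·81 = 1)

161 9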